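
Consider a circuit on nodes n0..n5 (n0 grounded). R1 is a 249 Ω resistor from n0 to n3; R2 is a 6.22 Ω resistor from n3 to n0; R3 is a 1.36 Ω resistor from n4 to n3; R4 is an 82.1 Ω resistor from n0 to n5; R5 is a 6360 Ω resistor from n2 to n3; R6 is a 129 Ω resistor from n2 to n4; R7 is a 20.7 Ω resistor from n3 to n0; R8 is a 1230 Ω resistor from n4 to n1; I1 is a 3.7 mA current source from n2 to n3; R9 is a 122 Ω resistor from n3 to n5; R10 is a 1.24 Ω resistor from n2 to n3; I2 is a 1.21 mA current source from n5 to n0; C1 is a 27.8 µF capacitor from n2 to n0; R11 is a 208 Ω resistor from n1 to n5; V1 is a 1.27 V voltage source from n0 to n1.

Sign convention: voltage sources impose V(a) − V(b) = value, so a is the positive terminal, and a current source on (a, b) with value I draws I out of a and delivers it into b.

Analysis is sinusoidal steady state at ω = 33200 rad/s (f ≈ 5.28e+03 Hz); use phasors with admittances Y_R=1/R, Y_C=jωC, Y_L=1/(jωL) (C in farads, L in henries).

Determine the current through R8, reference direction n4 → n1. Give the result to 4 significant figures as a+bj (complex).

0.001031+2.334e-06j A

Element admittances at ω=33200 rad/s:
  Y(R1) = 0.004016+0.000j S between n0,n3
  Y(R2) = 0.1608+0.000j S between n3,n0
  Y(R3) = 0.7353+0.000j S between n4,n3
  Y(R4) = 0.01218+0.000j S between n0,n5
  Y(R5) = 0.0001572+0.000j S between n2,n3
  Y(R6) = 0.007752+0.000j S between n2,n4
  Y(R7) = 0.04831+0.000j S between n3,n0
  Y(R8) = 0.0008130+0.000j S between n4,n1
  I1: injects 0.0037 A into n3 (from n2)
  Y(R9) = 0.008197+0.000j S between n3,n5
  Y(R10) = 0.8065+0.000j S between n2,n3
  I2: injects 0.00121 A into n0 (from n5)
  Y(C1) = 0.000+0.9230j S between n2,n0
  Y(R11) = 0.004808+0.000j S between n1,n5
  V1: constraint V(n0)−V(n1) = 1.27
Assemble and solve the 6×6 MNA system:
  V(n1)=-1.270+0.000j  V(n2)=-0.0006814+0.003638j  V(n3)=-0.0002481+0.002866j  V(n4)=-0.001640+0.002871j  V(n5)=-0.2906+0.0009328j
  i(V1)=-0.005740-6.818e-06j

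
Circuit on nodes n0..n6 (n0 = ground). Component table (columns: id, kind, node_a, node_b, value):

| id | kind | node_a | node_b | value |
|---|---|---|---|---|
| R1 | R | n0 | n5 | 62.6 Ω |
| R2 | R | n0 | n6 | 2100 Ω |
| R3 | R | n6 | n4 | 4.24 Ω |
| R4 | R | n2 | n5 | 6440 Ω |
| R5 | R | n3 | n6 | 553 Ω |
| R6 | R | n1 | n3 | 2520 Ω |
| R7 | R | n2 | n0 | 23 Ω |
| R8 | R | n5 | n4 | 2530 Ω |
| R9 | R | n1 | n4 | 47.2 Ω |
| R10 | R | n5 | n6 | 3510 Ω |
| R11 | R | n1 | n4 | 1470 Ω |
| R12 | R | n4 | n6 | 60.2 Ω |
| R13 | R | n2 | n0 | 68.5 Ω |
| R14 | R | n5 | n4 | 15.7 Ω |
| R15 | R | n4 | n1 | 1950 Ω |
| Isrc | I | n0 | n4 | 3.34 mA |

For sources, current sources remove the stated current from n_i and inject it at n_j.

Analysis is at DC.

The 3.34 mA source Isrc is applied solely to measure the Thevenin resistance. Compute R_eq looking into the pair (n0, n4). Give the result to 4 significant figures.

Element admittances at DC:
  Y(R1) = 0.01597 S between n0,n5
  Y(R2) = 0.0004762 S between n0,n6
  Y(R3) = 0.2358 S between n6,n4
  Y(R4) = 0.0001553 S between n2,n5
  Y(R5) = 0.001808 S between n3,n6
  Y(R6) = 0.0003968 S between n1,n3
  Y(R7) = 0.04348 S between n2,n0
  Y(R8) = 0.0003953 S between n5,n4
  Y(R9) = 0.02119 S between n1,n4
  Y(R10) = 0.0002849 S between n5,n6
  Y(R11) = 0.0006803 S between n1,n4
  Y(R12) = 0.01661 S between n4,n6
  Y(R13) = 0.01460 S between n2,n0
  Y(R14) = 0.06369 S between n5,n4
  Y(R15) = 0.0005128 S between n4,n1
  Isrc: injects 0.00334 A into n4 (from n0)
Assemble and solve the 6×6 MNA system:
  V(n1)=0.2498  V(n2)=0.0005326  V(n3)=0.2493  V(n4)=0.2498  V(n5)=0.1997  V(n6)=0.2492

R_eq = 74.78 Ω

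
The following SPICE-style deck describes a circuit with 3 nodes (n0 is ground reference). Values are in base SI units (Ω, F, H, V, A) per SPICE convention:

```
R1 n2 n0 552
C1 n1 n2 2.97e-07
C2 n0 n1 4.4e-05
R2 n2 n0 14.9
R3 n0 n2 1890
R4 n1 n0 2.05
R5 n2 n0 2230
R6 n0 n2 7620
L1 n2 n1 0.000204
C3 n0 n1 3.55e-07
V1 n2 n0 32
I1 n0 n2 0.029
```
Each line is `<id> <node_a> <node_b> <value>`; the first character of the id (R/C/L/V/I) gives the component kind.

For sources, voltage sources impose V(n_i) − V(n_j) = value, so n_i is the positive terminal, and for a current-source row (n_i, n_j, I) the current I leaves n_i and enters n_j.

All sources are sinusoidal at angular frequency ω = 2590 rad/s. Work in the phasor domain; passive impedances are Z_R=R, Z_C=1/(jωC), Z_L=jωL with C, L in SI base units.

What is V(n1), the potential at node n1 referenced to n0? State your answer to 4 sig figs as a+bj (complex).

31.68-8.697j V

MNA unknowns: 2 node voltages V₁..V_2 plus 1 source current (V1)
R1: Y=0.001812+0.000j on G[2,0]
C1: Y=0.000+0.0007692j on G[1,2]
C2: Y=0.000+0.1140j on G[0,1]
R2: Y=0.06711+0.000j on G[2,0]
R3: Y=0.0005291+0.000j on G[0,2]
R4: Y=0.4878+0.000j on G[1,0]
R5: Y=0.0004484+0.000j on G[2,0]
R6: Y=0.0001312+0.000j on G[0,2]
L1: Y=0.000-1.893j on G[2,1]
C3: Y=0.000+0.0009194j on G[0,1]
V1: row V2−V0=32, i_V1 at 2,0
I1: z[0]−=0.029, z[2]+=0.029
solve → V1=31.68-8.697j, V2=32.00+0.000j
aux → i_V1=-18.67+0.6028j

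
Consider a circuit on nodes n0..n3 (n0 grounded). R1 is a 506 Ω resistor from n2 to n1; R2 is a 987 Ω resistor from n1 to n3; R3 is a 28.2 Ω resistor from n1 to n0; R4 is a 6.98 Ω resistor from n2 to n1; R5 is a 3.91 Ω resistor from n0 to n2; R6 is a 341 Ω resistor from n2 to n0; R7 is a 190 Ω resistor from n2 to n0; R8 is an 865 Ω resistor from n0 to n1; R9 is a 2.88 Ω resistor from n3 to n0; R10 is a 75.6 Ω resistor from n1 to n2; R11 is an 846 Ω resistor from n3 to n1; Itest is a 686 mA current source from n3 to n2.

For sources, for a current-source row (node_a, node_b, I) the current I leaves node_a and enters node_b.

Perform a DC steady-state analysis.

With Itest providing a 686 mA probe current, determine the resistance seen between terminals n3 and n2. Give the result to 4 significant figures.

Element admittances at DC:
  Y(R1) = 0.001976 S between n2,n1
  Y(R2) = 0.001013 S between n1,n3
  Y(R3) = 0.03546 S between n1,n0
  Y(R4) = 0.1433 S between n2,n1
  Y(R5) = 0.2558 S between n0,n2
  Y(R6) = 0.002933 S between n2,n0
  Y(R7) = 0.005263 S between n2,n0
  Y(R8) = 0.001156 S between n0,n1
  Y(R9) = 0.3472 S between n3,n0
  Y(R10) = 0.01323 S between n1,n2
  Y(R11) = 0.001182 S between n3,n1
  Itest: injects 0.686 A into n2 (from n3)
Assemble and solve the 3×3 MNA system:
  V(n1)=1.836  V(n2)=2.313  V(n3)=-1.952

R_eq = 6.216 Ω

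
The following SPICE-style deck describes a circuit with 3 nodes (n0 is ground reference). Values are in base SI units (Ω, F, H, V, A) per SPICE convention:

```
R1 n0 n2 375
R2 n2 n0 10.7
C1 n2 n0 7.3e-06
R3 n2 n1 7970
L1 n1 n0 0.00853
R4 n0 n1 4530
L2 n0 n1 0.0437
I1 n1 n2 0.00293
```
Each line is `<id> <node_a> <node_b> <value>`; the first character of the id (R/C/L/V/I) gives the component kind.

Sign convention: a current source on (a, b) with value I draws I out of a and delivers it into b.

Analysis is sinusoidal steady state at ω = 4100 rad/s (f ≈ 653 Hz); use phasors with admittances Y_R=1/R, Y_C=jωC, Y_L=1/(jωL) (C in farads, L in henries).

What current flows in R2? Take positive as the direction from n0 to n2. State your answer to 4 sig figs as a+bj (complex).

-0.002591+0.0008162j A

Apply KCL at each of the 2 non-ground nodes and solve the resulting linear system.
Node n1: branches {R3, L1, R4, L2, I1} → V_1 = -0.0008354-0.08563j
Node n2: branches {R1, R2, C1, R3, I1} → V_2 = 0.02772-0.008733j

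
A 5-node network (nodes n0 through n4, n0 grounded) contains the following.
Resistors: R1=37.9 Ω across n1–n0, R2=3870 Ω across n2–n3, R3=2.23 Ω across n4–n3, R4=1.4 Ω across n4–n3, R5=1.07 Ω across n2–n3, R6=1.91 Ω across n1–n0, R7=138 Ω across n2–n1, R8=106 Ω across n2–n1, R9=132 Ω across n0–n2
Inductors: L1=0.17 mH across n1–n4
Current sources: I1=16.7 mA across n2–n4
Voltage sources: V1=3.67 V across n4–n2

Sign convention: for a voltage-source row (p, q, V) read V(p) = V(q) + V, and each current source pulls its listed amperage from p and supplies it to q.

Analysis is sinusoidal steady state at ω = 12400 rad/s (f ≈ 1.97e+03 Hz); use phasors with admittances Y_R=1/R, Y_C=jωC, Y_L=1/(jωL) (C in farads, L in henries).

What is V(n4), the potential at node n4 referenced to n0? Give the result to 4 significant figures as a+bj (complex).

0.05923+0.1838j V

Element admittances at ω=12400 rad/s:
  Y(R1) = 0.02639+0.000j S between n1,n0
  Y(R2) = 0.0002584+0.000j S between n2,n3
  Y(L1) = 0.000-0.4744j S between n1,n4
  Y(R3) = 0.4484+0.000j S between n4,n3
  I1: injects 0.0167 A into n4 (from n2)
  Y(R4) = 0.7143+0.000j S between n4,n3
  Y(R5) = 0.9346+0.000j S between n2,n3
  Y(R6) = 0.5236+0.000j S between n1,n0
  Y(R7) = 0.007246+0.000j S between n2,n1
  Y(R8) = 0.009434+0.000j S between n2,n1
  Y(R9) = 0.007576+0.000j S between n0,n2
  V1: constraint V(n4)−V(n2) = 3.67
Assemble and solve the 5×5 MNA system:
  V(n1)=0.04974-0.002533j  V(n2)=-3.611+0.1838j  V(n3)=-1.576+0.1838j  V(n4)=0.05923+0.1838j
  i(V1)=-1.974+0.004502j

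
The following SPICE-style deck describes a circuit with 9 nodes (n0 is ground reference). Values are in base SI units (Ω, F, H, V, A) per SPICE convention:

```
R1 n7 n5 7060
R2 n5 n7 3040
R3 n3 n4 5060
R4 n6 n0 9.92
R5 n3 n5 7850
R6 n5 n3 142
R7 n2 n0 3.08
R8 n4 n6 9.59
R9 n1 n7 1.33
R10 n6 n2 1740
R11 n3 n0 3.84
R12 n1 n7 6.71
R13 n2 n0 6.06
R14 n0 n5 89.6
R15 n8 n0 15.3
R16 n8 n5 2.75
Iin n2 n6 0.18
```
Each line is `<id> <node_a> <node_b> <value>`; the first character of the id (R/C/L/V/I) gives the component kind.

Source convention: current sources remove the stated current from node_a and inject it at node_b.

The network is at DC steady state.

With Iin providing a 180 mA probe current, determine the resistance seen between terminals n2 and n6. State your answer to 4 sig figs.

MNA unknowns: 8 node voltages V₁..V_8
R1: Y=0.0001416 on G[7,5]
R2: Y=0.0003289 on G[5,7]
R3: Y=0.0001976 on G[3,4]
R4: Y=0.1008 on G[6,0]
R5: Y=0.0001274 on G[3,5]
R6: Y=0.007042 on G[5,3]
R7: Y=0.3247 on G[2,0]
R8: Y=0.1043 on G[4,6]
R9: Y=0.7519 on G[1,7]
R10: Y=0.0005747 on G[6,2]
R11: Y=0.2604 on G[3,0]
R12: Y=0.1490 on G[1,7]
R13: Y=0.1650 on G[2,0]
R14: Y=0.01116 on G[0,5]
R15: Y=0.06536 on G[8,0]
R16: Y=0.3636 on G[8,5]
Iin: z[2]−=0.18, z[6]+=0.18
solve → V1=0.0001271, V2=-0.3651, V3=0.001307, V4=1.767, V5=0.0001271, V6=1.770, V7=0.0001271, V8=0.0001077

R_eq = 11.86 Ω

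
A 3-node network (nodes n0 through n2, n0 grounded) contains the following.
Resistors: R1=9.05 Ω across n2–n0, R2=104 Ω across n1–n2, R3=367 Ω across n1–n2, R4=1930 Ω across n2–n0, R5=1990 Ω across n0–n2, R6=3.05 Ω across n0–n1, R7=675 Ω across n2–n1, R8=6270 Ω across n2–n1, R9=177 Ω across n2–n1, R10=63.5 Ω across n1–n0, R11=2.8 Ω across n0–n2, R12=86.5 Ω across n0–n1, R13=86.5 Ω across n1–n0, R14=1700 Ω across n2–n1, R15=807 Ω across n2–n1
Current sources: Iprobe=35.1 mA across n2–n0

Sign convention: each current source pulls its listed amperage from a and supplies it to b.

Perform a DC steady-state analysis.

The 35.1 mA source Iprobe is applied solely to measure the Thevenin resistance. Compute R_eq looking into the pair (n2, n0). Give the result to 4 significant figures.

Apply KCL at each of the 2 non-ground nodes and solve the resulting linear system.
Node n1: branches {R2, R3, R6, R7, R8, R9, R10, R12, R13, R14, R15} → V_1 = -0.003968
Node n2: branches {R1, R2, R3, R4, R5, R7, R8, R9, R11, R14, R15, Iprobe} → V_2 = -0.07179

R_eq = 2.045 Ω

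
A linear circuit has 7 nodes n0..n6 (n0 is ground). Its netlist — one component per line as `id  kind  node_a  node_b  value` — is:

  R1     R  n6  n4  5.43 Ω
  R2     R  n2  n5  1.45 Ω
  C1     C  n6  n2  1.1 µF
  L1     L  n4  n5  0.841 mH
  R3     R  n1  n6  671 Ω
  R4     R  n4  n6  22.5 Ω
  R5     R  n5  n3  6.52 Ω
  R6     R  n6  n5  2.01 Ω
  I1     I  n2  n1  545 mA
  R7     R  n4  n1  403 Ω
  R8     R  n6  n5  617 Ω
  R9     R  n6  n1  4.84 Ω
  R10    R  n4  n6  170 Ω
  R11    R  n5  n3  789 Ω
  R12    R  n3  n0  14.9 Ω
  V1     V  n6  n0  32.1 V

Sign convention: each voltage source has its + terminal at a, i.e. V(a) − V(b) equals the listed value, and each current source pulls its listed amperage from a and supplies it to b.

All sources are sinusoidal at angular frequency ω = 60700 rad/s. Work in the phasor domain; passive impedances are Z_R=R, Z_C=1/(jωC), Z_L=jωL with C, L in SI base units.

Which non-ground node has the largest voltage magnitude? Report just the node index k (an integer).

1

Apply KCL at each of the 6 non-ground nodes and solve the resulting linear system.
Node n1: branches {R3, I1, R7, R9} → V_1 = 34.69+0.003593j
Node n2: branches {R2, C1, I1} → V_2 = 27.74+0.8238j
Node n3: branches {R5, R11, R12} → V_3 = 19.84+0.2799j
Node n4: branches {R1, L1, R4, R7, R10} → V_4 = 32.14+0.3049j
Node n5: branches {R2, L1, R5, R6, R8, R11} → V_5 = 28.45+0.4013j
Node n6: branches {R1, C1, R3, R4, R6, R8, R9, R10, V1} → V_6 = 32.10+0.000j
Source currents: i(V1)=-1.331-0.01878j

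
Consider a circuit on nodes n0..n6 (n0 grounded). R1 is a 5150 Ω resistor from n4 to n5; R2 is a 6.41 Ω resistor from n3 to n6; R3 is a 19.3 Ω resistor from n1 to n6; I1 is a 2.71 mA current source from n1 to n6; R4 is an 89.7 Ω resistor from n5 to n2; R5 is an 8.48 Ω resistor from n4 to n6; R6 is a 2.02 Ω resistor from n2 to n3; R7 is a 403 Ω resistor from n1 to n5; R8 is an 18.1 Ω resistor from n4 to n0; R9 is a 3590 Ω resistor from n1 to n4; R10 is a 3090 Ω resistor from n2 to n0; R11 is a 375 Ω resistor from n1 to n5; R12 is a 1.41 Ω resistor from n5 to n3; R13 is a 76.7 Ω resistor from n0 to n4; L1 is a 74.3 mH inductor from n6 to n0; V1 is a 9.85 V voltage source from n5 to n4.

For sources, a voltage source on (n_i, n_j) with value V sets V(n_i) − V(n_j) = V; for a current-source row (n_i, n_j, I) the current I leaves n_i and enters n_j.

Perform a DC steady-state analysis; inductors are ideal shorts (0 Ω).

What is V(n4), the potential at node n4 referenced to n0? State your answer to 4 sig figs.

-4.104 V

Apply KCL at each of the 6 non-ground nodes and solve the resulting linear system.
Node n1: branches {R3, I1, R7, R9, R11} → V_1 = 0.4495
Node n2: branches {R4, R6, R10} → V_2 = 4.741
Node n3: branches {R2, R6, R12} → V_3 = 4.722
Node n4: branches {R1, R5, R8, R9, R13, V1} → V_4 = -4.104
Node n5: branches {R1, R4, R7, R11, R12, V1} → V_5 = 5.746
Node n6: branches {R2, R3, I1, R5, L1} → V_6 = 0.000
Source currents: i(L1)=0.2787, i(V1)=-0.7673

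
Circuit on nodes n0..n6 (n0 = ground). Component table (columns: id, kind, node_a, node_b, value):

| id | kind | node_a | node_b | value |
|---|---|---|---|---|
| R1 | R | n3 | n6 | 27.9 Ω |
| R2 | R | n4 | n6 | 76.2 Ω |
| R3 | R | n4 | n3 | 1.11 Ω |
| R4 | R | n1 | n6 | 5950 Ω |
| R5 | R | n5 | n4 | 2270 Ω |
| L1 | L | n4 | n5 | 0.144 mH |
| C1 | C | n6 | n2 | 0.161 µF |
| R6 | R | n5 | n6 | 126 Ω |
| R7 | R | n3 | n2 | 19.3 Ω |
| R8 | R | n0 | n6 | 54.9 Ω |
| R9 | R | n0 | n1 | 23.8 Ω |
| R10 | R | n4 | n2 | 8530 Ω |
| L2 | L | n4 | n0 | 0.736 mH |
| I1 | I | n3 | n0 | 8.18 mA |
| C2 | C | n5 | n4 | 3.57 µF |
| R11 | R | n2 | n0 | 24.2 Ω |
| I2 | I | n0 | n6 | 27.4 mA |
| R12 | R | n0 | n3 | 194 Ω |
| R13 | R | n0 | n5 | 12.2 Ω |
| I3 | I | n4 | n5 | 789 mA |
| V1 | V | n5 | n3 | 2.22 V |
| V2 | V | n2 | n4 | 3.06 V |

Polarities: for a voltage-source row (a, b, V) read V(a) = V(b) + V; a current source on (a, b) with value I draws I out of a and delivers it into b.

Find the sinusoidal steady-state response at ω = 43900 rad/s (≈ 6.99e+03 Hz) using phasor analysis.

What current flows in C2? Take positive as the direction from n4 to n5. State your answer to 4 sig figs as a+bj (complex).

0.01064-0.4996j A

MNA unknowns: 6 node voltages V₁..V_6 plus 2 source currents (V1, V2)
R1: Y=0.03584+0.000j on G[3,6]
R2: Y=0.01312+0.000j on G[4,6]
R3: Y=0.9009+0.000j on G[4,3]
R4: Y=0.0001681+0.000j on G[1,6]
R5: Y=0.0004405+0.000j on G[5,4]
L1: Y=0.000-0.1582j on G[4,5]
C1: Y=0.000+0.007068j on G[6,2]
R6: Y=0.007937+0.000j on G[5,6]
R7: Y=0.05181+0.000j on G[3,2]
R8: Y=0.01821+0.000j on G[0,6]
R9: Y=0.04202+0.000j on G[0,1]
R10: Y=0.0001172+0.000j on G[4,2]
L2: Y=0.000-0.03095j on G[4,0]
I1: z[3]−=0.00818, z[0]+=0.00818
C2: Y=0.000+0.1567j on G[5,4]
R11: Y=0.04132+0.000j on G[2,0]
I2: z[0]−=0.0274, z[6]+=0.0274
R12: Y=0.005155+0.000j on G[0,3]
R13: Y=0.08197+0.000j on G[0,5]
I3: z[4]−=0.789, z[5]+=0.789
V1: row V5−V3=2.22, i_V1 at 5,3
V2: row V2−V4=3.06, i_V2 at 2,4
solve → V1=-0.003208-0.001298j, V2=0.4205-0.6354j, V3=-1.672-0.5676j, V4=-2.639-0.6354j, V5=0.5481-0.5676j, V6=-0.8052-0.3257j
aux → i_V1=0.7318+0.05308j, i_V2=-0.1283+0.02111j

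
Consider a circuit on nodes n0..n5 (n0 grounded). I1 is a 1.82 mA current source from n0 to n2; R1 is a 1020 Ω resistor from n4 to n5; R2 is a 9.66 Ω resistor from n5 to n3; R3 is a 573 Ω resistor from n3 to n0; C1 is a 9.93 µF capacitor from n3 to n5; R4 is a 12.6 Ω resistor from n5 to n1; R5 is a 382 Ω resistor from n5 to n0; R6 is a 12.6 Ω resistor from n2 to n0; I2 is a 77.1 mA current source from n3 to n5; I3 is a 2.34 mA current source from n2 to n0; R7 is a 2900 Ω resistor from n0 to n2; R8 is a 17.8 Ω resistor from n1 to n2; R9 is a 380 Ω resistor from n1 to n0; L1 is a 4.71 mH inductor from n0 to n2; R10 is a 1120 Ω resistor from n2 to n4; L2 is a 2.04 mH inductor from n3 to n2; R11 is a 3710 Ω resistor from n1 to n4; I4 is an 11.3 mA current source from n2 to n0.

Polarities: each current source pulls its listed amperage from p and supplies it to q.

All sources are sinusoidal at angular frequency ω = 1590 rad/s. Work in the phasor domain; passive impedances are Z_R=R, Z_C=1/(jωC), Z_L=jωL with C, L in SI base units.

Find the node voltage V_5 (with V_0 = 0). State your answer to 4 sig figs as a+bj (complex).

0.4844-0.1780j V

MNA unknowns: 5 node voltages V₁..V_5
I1: z[0]−=0.00182, z[2]+=0.00182
R1: Y=0.0009804+0.000j on G[4,5]
R2: Y=0.1035+0.000j on G[5,3]
R3: Y=0.001745+0.000j on G[3,0]
C1: Y=0.000+0.01579j on G[3,5]
R4: Y=0.07937+0.000j on G[5,1]
R5: Y=0.002618+0.000j on G[5,0]
R6: Y=0.07937+0.000j on G[2,0]
I2: z[3]−=0.0771, z[5]+=0.0771
I3: z[2]−=0.00234, z[0]+=0.00234
R7: Y=0.0003448+0.000j on G[0,2]
R8: Y=0.05618+0.000j on G[1,2]
R9: Y=0.002632+0.000j on G[1,0]
L1: Y=0.000-0.1335j on G[0,2]
R10: Y=0.0008929+0.000j on G[2,4]
L2: Y=0.000-0.3083j on G[3,2]
R11: Y=0.0002695+0.000j on G[1,4]
I4: z[2]−=0.0113, z[0]+=0.0113
solve → V1=0.2576-0.1315j, V2=-0.05078-0.07193j, V3=-0.06520-0.1349j, V4=0.2329-0.1280j, V5=0.4844-0.1780j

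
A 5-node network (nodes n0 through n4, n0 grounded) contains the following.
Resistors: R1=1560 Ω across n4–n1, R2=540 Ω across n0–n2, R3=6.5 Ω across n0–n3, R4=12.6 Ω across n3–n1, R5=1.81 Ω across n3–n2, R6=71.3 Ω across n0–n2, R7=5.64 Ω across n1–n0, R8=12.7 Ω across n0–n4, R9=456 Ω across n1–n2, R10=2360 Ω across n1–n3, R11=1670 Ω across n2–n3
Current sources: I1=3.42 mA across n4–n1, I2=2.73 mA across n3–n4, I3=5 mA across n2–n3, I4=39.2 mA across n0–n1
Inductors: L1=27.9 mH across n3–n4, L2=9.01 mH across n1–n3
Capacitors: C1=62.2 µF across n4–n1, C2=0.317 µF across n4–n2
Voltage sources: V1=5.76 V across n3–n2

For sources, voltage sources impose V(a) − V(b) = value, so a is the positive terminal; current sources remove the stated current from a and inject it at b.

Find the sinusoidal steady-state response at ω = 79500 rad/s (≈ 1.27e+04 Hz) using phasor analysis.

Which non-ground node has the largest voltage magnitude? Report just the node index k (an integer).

Element admittances at ω=79500 rad/s:
  Y(R1) = 0.0006410+0.000j S between n4,n1
  I1: injects 0.00342 A into n1 (from n4)
  Y(R2) = 0.001852+0.000j S between n0,n2
  I2: injects 0.00273 A into n4 (from n3)
  Y(L1) = 0.000-0.0004508j S between n3,n4
  I3: injects 0.005 A into n3 (from n2)
  Y(R3) = 0.1538+0.000j S between n0,n3
  Y(C1) = 0.000+4.945j S between n4,n1
  Y(R4) = 0.07937+0.000j S between n3,n1
  Y(R5) = 0.5525+0.000j S between n3,n2
  Y(R6) = 0.01403+0.000j S between n0,n2
  Y(R7) = 0.1773+0.000j S between n1,n0
  Y(R8) = 0.07874+0.000j S between n0,n4
  I4: injects 0.0392 A into n1 (from n0)
  Y(R9) = 0.002193+0.000j S between n1,n2
  Y(R10) = 0.0004237+0.000j S between n1,n3
  Y(R11) = 0.0005988+0.000j S between n2,n3
  Y(L2) = 0.000-0.001396j S between n1,n3
  Y(C2) = 0.000+0.02520j S between n4,n2
  V1: constraint V(n3)−V(n2) = 5.76
Assemble and solve the 5×5 MNA system:
  V(n1)=0.1687-0.2967j  V(n2)=-5.234+0.4447j  V(n3)=0.5258+0.4447j  V(n4)=0.1459-0.2905j
  i(V1)=-3.294-0.1269j

2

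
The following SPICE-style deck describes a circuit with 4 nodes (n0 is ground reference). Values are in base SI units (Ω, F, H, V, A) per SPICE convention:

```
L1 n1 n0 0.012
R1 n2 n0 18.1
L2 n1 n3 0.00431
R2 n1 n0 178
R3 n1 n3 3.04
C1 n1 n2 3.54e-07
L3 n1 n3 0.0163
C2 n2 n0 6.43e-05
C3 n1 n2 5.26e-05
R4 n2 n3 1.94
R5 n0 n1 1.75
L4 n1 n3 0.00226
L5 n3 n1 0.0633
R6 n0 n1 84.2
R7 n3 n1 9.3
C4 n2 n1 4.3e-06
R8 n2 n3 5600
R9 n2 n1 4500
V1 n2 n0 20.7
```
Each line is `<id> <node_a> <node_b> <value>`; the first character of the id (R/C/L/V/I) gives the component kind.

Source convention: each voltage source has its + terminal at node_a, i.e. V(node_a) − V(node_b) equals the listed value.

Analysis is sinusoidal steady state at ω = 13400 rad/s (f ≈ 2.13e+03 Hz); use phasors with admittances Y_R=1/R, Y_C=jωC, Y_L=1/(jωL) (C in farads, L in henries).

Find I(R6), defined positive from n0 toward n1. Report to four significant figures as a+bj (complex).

-0.1501-0.08813j A

Apply KCL at each of the 3 non-ground nodes and solve the resulting linear system.
Node n1: branches {L1, L2, R2, R3, C1, L3, C3, R5, L4, L5, R6, R7, C4, R9} → V_1 = 12.64+7.421j
Node n2: branches {R1, C1, C2, C3, R4, C4, R8, R9, V1} → V_2 = 20.70+0.000j
Node n3: branches {L2, R3, L3, R4, L4, L5, R7, R8} → V_3 = 17.22+3.672j
Source currents: i(V1)=-8.631-22.13j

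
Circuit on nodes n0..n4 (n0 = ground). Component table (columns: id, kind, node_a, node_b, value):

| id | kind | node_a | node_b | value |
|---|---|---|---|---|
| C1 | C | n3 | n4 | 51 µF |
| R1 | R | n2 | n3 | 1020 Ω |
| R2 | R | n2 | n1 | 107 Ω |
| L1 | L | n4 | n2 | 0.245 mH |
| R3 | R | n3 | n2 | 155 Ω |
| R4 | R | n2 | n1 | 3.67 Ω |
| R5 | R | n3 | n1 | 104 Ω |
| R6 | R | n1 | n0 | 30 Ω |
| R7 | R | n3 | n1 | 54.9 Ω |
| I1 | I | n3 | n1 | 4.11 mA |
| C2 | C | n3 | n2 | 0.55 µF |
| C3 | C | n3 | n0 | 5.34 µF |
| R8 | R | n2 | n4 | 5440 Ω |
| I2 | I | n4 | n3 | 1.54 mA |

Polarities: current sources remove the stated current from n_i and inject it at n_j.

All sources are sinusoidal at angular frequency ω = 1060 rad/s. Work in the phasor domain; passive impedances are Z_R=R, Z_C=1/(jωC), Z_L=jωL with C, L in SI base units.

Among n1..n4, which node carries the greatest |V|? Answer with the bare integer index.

3

MNA unknowns: 4 node voltages V₁..V_4
C1: Y=0.000+0.05406j on G[3,4]
R1: Y=0.0009804+0.000j on G[2,3]
R2: Y=0.009346+0.000j on G[2,1]
L1: Y=0.000-3.851j on G[4,2]
R3: Y=0.006452+0.000j on G[3,2]
R4: Y=0.2725+0.000j on G[2,1]
R5: Y=0.009615+0.000j on G[3,1]
R6: Y=0.03333+0.000j on G[1,0]
R7: Y=0.01821+0.000j on G[3,1]
I1: z[3]−=0.00411, z[1]+=0.00411
C2: Y=0.000+0.0005830j on G[3,2]
C3: Y=0.000+0.005660j on G[3,0]
R8: Y=0.0001838+0.000j on G[2,4]
I2: z[4]−=0.00154, z[3]+=0.00154
solve → V1=0.004993+0.003568j, V2=-0.006432+0.001439j, V3=-0.02101+0.02940j, V4=-0.006224+0.0006350j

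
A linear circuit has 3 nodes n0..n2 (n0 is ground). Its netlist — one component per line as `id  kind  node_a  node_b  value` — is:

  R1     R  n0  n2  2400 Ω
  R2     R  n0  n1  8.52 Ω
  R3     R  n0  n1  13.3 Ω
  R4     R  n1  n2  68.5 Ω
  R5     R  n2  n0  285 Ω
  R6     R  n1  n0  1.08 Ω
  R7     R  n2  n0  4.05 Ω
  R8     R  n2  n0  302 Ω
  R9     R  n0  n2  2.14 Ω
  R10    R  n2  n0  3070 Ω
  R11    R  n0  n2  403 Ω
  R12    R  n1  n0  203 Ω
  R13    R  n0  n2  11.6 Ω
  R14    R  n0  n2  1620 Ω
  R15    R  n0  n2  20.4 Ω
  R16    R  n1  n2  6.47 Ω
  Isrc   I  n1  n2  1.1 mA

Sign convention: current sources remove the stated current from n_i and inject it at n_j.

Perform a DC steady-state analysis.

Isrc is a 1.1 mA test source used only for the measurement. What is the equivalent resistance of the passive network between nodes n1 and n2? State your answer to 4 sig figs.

R_eq = 1.524 Ω

MNA unknowns: 2 node voltages V₁..V_2
R1: Y=0.0004167 on G[0,2]
R2: Y=0.1174 on G[0,1]
R3: Y=0.07519 on G[0,1]
R4: Y=0.01460 on G[1,2]
R5: Y=0.003509 on G[2,0]
R6: Y=0.9259 on G[1,0]
R7: Y=0.2469 on G[2,0]
R8: Y=0.003311 on G[2,0]
R9: Y=0.4673 on G[0,2]
R10: Y=0.0003257 on G[2,0]
R11: Y=0.002481 on G[0,2]
R12: Y=0.004926 on G[1,0]
R13: Y=0.08621 on G[0,2]
R14: Y=0.0006173 on G[0,2]
R15: Y=0.04902 on G[0,2]
R16: Y=0.1546 on G[1,2]
Isrc: z[1]−=0.0011, z[2]+=0.0011
solve → V1=-0.0007268, V2=0.0009493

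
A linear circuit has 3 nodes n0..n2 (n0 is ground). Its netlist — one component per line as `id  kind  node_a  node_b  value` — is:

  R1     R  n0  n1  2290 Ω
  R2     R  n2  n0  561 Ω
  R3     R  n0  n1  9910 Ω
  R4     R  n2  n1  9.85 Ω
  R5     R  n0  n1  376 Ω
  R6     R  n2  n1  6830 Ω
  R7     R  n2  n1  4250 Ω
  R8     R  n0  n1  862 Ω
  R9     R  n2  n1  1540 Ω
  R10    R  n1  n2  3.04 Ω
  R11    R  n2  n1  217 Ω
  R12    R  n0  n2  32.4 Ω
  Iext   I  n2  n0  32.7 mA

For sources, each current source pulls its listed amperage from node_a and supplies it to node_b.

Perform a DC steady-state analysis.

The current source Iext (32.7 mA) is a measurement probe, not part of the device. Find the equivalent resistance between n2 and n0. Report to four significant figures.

MNA unknowns: 2 node voltages V₁..V_2
R1: Y=0.0004367 on G[0,1]
R2: Y=0.001783 on G[2,0]
R3: Y=0.0001009 on G[0,1]
R4: Y=0.1015 on G[2,1]
R5: Y=0.002660 on G[0,1]
R6: Y=0.0001464 on G[2,1]
R7: Y=0.0002353 on G[2,1]
R8: Y=0.001160 on G[0,1]
R9: Y=0.0006494 on G[2,1]
R10: Y=0.3289 on G[1,2]
R11: Y=0.004608 on G[2,1]
R12: Y=0.03086 on G[0,2]
Iext: z[2]−=0.0327, z[0]+=0.0327
solve → V1=-0.8760, V2=-0.8847

R_eq = 27.06 Ω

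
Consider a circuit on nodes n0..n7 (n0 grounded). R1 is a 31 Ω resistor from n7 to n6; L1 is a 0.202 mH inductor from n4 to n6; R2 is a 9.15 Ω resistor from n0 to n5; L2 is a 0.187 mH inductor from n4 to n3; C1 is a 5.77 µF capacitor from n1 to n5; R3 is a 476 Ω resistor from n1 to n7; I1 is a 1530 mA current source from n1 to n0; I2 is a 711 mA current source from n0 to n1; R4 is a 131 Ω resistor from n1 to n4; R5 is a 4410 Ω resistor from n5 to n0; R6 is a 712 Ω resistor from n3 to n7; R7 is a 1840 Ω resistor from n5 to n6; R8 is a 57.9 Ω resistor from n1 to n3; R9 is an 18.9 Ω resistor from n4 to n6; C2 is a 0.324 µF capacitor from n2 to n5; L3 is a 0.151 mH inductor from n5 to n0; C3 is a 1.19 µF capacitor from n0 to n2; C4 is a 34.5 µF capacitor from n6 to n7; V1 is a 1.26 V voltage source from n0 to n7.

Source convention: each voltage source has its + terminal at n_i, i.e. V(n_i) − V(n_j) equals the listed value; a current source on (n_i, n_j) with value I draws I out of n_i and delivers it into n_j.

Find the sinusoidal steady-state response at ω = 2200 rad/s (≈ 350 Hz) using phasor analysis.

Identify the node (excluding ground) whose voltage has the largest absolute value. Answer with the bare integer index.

1

MNA unknowns: 7 node voltages V₁..V_7 plus 1 source current (V1)
R1: Y=0.03226+0.000j on G[7,6]
L1: Y=0.000-2.250j on G[4,6]
R2: Y=0.1093+0.000j on G[0,5]
L2: Y=0.000-2.431j on G[4,3]
C1: Y=0.000+0.01269j on G[1,5]
R3: Y=0.002101+0.000j on G[1,7]
I1: z[1]−=1.53, z[0]+=1.53
I2: z[0]−=0.711, z[1]+=0.711
R4: Y=0.007634+0.000j on G[1,4]
R5: Y=0.0002268+0.000j on G[5,0]
R6: Y=0.001404+0.000j on G[3,7]
R7: Y=0.0005435+0.000j on G[5,6]
R8: Y=0.01727+0.000j on G[1,3]
R9: Y=0.05291+0.000j on G[4,6]
C2: Y=0.000+0.0007128j on G[2,5]
L3: Y=0.000-3.010j on G[5,0]
C3: Y=0.000+0.002618j on G[0,2]
C4: Y=0.000+0.07590j on G[6,7]
V1: row V0−V7=1.26, i_V1 at 0,7
solve → V1=-23.36+17.44j, V2=0.02028-0.01660j, V3=-1.293+6.907j, V4=-1.222+7.064j, V5=0.09478-0.07755j, V6=-1.105+7.306j, V7=-1.260+0.000j
aux → i_V1=0.5960-0.2938j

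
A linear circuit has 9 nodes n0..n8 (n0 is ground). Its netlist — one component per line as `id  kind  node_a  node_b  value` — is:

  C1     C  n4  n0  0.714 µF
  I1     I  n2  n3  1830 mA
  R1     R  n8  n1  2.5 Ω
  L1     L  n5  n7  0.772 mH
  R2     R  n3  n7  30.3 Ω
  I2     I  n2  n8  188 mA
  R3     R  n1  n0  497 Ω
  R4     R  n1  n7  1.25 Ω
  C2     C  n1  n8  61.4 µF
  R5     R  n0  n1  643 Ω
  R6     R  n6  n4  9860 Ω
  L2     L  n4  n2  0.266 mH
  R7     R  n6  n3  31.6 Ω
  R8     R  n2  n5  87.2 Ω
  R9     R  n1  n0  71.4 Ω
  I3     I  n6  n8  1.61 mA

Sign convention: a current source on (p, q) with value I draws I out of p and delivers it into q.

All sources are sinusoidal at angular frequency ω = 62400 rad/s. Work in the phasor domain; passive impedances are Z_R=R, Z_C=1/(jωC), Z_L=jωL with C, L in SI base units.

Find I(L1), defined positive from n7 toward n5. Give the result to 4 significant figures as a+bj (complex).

0.7168-0.2873j A

Element admittances at ω=62400 rad/s:
  Y(C1) = 0.000+0.04455j S between n4,n0
  I1: injects 1.83 A into n3 (from n2)
  Y(R1) = 0.4000+0.000j S between n8,n1
  Y(L1) = 0.000-0.02076j S between n5,n7
  Y(R2) = 0.03300+0.000j S between n3,n7
  I2: injects 0.188 A into n8 (from n2)
  Y(R3) = 0.002012+0.000j S between n1,n0
  Y(R4) = 0.8000+0.000j S between n1,n7
  Y(C2) = 0.000+3.831j S between n1,n8
  Y(R5) = 0.001555+0.000j S between n0,n1
  Y(R6) = 0.0001014+0.000j S between n6,n4
  Y(L2) = 0.000-0.06025j S between n4,n2
  Y(R7) = 0.03165+0.000j S between n6,n3
  Y(R8) = 0.01147+0.000j S between n2,n5
  Y(R9) = 0.01401+0.000j S between n1,n0
  I3: injects 0.00161 A into n8 (from n6)
Assemble and solve the 8×8 MNA system:
  V(n1)=73.26+16.42j  V(n2)=-1.707+7.299j  V(n3)=129.6+16.81j  V(n4)=-6.475+28.90j  V(n5)=60.80-17.75j  V(n6)=129.1+16.85j  V(n7)=74.64+16.78j  V(n8)=73.27+16.37j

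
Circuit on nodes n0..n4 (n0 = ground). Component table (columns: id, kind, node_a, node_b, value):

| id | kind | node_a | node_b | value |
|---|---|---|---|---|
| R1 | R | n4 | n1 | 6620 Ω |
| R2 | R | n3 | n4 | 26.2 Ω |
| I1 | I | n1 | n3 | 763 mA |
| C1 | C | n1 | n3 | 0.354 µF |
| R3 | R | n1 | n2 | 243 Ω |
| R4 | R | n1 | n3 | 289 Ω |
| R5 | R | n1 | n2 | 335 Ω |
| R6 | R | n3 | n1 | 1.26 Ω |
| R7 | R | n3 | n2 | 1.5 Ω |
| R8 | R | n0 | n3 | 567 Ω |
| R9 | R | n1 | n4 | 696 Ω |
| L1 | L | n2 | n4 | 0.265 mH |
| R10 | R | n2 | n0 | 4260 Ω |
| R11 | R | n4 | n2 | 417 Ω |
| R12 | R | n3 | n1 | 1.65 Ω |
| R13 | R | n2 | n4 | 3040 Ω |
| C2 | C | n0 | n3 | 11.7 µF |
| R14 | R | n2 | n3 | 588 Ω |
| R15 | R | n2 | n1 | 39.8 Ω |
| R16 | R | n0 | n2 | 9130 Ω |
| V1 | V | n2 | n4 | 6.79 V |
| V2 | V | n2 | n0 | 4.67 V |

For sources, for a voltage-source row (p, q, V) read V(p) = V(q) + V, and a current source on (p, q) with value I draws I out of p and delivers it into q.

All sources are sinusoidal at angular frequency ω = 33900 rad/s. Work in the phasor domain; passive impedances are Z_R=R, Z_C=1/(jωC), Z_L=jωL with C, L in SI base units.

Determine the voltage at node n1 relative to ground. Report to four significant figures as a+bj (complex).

2.851-1.750j V

Element admittances at ω=33900 rad/s:
  Y(R1) = 0.0001511+0.000j S between n4,n1
  Y(R2) = 0.03817+0.000j S between n3,n4
  I1: injects 0.763 A into n3 (from n1)
  Y(C1) = 0.000+0.01200j S between n1,n3
  Y(R3) = 0.004115+0.000j S between n1,n2
  Y(R4) = 0.003460+0.000j S between n1,n3
  Y(R5) = 0.002985+0.000j S between n1,n2
  Y(R6) = 0.7937+0.000j S between n3,n1
  Y(R7) = 0.6667+0.000j S between n3,n2
  Y(R8) = 0.001764+0.000j S between n0,n3
  Y(R9) = 0.001437+0.000j S between n1,n4
  Y(L1) = 0.000-0.1113j S between n2,n4
  Y(R10) = 0.0002347+0.000j S between n2,n0
  Y(R11) = 0.002398+0.000j S between n4,n2
  Y(R12) = 0.6061+0.000j S between n3,n1
  Y(R13) = 0.0003289+0.000j S between n2,n4
  Y(C2) = 0.000+0.3966j S between n0,n3
  Y(R14) = 0.001701+0.000j S between n2,n3
  Y(R15) = 0.02513+0.000j S between n2,n1
  Y(R16) = 0.0001095+0.000j S between n0,n2
  V1: constraint V(n2)−V(n4) = 6.79
  V2: constraint V(n2)−V(n0) = 4.67
Assemble and solve the 6×6 MNA system:
  V(n1)=2.851-1.750j  V(n2)=4.670+0.000j  V(n3)=3.358-1.797j  V(n4)=-2.120+0.000j
  i(V1)=-0.2355+0.8272j  i(V2)=-0.7202-1.329j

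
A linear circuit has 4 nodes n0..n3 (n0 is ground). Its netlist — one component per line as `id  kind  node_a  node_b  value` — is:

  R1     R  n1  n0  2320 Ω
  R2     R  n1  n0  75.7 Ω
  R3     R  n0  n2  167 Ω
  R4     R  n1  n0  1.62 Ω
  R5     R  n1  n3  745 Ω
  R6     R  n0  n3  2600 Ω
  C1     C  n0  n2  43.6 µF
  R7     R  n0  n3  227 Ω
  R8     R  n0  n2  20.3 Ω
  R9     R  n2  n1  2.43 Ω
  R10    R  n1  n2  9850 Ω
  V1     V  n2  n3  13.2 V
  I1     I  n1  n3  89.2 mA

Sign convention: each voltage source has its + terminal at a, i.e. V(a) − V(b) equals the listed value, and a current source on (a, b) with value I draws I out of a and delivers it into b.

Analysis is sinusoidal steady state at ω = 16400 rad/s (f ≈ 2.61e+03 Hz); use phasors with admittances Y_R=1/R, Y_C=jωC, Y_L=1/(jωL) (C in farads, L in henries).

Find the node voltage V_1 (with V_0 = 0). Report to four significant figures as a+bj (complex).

Apply KCL at each of the 3 non-ground nodes and solve the resulting linear system.
Node n1: branches {R1, R2, R4, R5, R9, R10, I1} → V_1 = -0.07663-0.05956j
Node n2: branches {R3, C1, R8, R9, R10, V1} → V_2 = 0.06520-0.1506j
Node n3: branches {R5, R6, R7, V1, I1} → V_3 = -13.13-0.1506j
Source currents: i(V1)=-0.1696-0.0008433j

-0.07663-0.05956j V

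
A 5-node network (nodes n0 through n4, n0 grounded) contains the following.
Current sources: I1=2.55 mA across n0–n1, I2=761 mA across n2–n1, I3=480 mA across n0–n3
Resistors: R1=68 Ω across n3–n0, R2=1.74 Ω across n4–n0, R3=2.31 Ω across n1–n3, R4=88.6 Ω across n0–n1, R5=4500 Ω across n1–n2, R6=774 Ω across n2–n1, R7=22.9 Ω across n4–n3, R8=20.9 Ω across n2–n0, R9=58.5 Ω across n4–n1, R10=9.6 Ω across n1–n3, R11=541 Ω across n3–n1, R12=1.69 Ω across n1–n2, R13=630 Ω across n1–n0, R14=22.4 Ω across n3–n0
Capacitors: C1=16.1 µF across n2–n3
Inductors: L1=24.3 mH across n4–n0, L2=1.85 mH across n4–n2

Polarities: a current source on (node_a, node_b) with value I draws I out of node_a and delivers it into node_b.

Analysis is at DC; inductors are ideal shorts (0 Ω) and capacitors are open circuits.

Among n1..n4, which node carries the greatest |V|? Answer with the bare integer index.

Element admittances at DC:
  I1: injects 0.00255 A into n1 (from n0)
  Y(R1) = 0.01471 S between n3,n0
  Y(R2) = 0.5747 S between n4,n0
  Y(R3) = 0.4329 S between n1,n3
  Y(R4) = 0.01129 S between n0,n1
  Y(R5) = 0.0002222 S between n1,n2
  Y(R6) = 0.001292 S between n2,n1
  Y(R7) = 0.04367 S between n4,n3
  Y(R8) = 0.04785 S between n2,n0
  Y(R9) = 0.01709 S between n4,n1
  Y(C1) = 0.000 S between n2,n3
  Y(R10) = 0.1042 S between n1,n3
  Y(R11) = 0.001848 S between n3,n1
  L1: short n4↔n0 (DC inductor)
  Y(R12) = 0.5917 S between n1,n2
  I2: injects 0.761 A into n1 (from n2)
  L2: short n4↔n2 (DC inductor)
  Y(R13) = 0.001587 S between n1,n0
  Y(R14) = 0.04464 S between n3,n0
  I3: injects 0.48 A into n3 (from n0)
Assemble and solve the 6×6 MNA system:
  V(n1)=1.644  V(n2)=0.000  V(n3)=2.128  V(n4)=0.000
  i(L1)=0.3351  i(L2)=-0.2141

3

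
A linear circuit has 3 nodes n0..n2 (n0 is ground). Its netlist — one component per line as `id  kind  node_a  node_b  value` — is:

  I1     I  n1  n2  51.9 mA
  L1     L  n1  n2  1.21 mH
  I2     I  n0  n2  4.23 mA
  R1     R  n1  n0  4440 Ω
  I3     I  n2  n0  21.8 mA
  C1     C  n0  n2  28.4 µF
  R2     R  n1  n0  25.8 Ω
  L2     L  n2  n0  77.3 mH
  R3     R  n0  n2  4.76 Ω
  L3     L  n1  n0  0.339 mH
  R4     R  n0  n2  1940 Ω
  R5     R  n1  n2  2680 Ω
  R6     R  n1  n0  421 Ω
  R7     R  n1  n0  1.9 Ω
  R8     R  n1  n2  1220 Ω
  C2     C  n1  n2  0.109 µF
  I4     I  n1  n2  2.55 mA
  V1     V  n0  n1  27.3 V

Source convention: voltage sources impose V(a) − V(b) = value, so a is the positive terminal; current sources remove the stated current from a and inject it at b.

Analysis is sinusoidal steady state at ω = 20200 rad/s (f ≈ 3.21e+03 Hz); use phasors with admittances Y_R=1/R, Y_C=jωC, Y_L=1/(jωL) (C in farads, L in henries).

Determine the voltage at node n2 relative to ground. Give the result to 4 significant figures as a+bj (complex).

1.712+0.6705j V

Element admittances at ω=20200 rad/s:
  I1: injects 0.0519 A into n2 (from n1)
  Y(L1) = 0.000-0.04091j S between n1,n2
  I2: injects 0.00423 A into n2 (from n0)
  Y(R1) = 0.0002252+0.000j S between n1,n0
  I3: injects 0.0218 A into n0 (from n2)
  Y(C1) = 0.000+0.5737j S between n0,n2
  Y(R2) = 0.03876+0.000j S between n1,n0
  Y(L2) = 0.000-0.0006404j S between n2,n0
  Y(R3) = 0.2101+0.000j S between n0,n2
  Y(L3) = 0.000-0.1460j S between n1,n0
  Y(R4) = 0.0005155+0.000j S between n0,n2
  Y(R5) = 0.0003731+0.000j S between n1,n2
  Y(R6) = 0.002375+0.000j S between n1,n0
  Y(R7) = 0.5263+0.000j S between n1,n0
  Y(R8) = 0.0008197+0.000j S between n1,n2
  Y(C2) = 0.000+0.002202j S between n1,n2
  I4: injects 0.00255 A into n2 (from n1)
  V1: constraint V(n0)−V(n1) = 27.3
Assemble and solve the 3×3 MNA system:
  V(n1)=-27.30+0.000j  V(n2)=1.712+0.6705j
  i(V1)=-15.50+5.109j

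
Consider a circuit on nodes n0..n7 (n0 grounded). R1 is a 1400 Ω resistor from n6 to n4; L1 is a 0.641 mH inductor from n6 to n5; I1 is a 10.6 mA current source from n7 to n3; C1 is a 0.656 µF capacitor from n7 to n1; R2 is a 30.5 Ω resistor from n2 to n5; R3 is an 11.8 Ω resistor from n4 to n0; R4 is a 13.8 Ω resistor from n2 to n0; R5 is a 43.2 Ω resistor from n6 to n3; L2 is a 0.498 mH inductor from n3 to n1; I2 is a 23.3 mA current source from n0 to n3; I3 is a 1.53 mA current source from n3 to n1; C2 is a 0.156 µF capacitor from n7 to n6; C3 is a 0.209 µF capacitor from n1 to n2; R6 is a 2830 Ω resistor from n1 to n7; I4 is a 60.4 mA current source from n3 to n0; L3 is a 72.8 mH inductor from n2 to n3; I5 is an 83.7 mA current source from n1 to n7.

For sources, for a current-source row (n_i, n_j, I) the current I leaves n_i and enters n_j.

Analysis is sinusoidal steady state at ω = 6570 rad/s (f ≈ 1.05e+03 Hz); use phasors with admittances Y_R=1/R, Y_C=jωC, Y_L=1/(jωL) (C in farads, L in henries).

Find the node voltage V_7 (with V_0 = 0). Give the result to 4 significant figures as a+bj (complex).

-2.479-13.94j V

MNA unknowns: 7 node voltages V₁..V_7
R1: Y=0.0007143+0.000j on G[6,4]
L1: Y=0.000-0.2375j on G[6,5]
I1: z[7]−=0.0106, z[3]+=0.0106
C1: Y=0.000+0.004310j on G[7,1]
R2: Y=0.03279+0.000j on G[2,5]
R3: Y=0.08475+0.000j on G[4,0]
R4: Y=0.07246+0.000j on G[2,0]
R5: Y=0.02315+0.000j on G[6,3]
L2: Y=0.000-0.3056j on G[3,1]
I2: z[0]−=0.0233, z[3]+=0.0233
I3: z[3]−=0.00153, z[1]+=0.00153
C2: Y=0.000+0.001025j on G[7,6]
C3: Y=0.000+0.001373j on G[1,2]
R6: Y=0.0003534+0.000j on G[1,7]
I4: z[3]−=0.0604, z[0]+=0.0604
L3: Y=0.000-0.002091j on G[2,3]
I5: z[1]−=0.0837, z[7]+=0.0837
solve → V1=-3.806-0.3542j, V2=-0.4965+0.002108j, V3=-3.788-0.2769j, V4=-0.01322-0.001803j, V5=-1.591-0.06453j, V6=-1.582-0.2157j, V7=-2.479-13.94j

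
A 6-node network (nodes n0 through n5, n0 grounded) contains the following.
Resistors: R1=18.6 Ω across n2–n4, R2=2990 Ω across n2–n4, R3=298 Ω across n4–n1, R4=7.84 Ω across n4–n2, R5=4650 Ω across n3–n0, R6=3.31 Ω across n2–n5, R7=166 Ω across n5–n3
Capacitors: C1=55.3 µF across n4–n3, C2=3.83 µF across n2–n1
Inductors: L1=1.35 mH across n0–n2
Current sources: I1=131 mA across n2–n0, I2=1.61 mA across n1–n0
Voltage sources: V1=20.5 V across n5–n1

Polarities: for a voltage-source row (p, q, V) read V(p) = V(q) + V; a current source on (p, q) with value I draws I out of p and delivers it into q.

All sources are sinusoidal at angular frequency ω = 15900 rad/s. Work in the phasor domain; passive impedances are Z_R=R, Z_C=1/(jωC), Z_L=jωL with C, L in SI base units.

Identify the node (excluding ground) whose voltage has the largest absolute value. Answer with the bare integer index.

Apply KCL at each of the 5 non-ground nodes and solve the resulting linear system.
Node n1: branches {C2, R3, I2, V1} → V_1 = -19.56+0.9816j
Node n2: branches {R1, C2, R2, R4, L1, I1, R6} → V_2 = -0.01229-2.845j
Node n3: branches {C1, R5, R7} → V_3 = -0.3004-2.663j
Node n4: branches {R1, C1, R2, R3, R4} → V_4 = -0.3260-2.654j
Node n5: branches {R6, R7, V1} → V_5 = 0.9425+0.9816j
Source currents: i(V1)=-0.2960-1.178j

1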